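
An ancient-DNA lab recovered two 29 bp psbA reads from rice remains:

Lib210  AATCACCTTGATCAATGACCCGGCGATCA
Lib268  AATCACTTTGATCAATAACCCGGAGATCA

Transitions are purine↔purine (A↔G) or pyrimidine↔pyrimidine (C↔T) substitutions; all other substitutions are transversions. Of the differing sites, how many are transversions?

Differing sites — 7:C/T (Ti); 17:G/A (Ti); 24:C/A (Tv).
Of the 3 differences, 2 transitions and 1 transversion, so the answer is 1.

1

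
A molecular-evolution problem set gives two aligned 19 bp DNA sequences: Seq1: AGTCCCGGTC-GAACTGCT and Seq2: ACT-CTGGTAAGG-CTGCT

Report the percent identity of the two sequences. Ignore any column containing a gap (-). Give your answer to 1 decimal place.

75.0%

Excluding the 3 gap columns leaves 16 comparable sites.
Mismatches occur at site 2 (G↔C), site 6 (C↔T), site 10 (C↔A), site 13 (A↔G).
12 of the 16 comparable sites match, so the percent identity is 12/16 × 100 = 75.0%.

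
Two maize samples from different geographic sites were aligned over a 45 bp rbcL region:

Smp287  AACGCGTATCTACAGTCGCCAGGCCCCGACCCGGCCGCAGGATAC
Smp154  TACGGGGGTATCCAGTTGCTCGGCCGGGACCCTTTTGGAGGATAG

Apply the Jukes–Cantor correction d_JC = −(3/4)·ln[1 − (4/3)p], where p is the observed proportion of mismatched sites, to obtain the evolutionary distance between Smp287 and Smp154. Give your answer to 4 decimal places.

Differing sites — 1:A/T; 5:C/G; 7:T/G; 8:A/G; 10:C/A; 12:A/C; 17:C/T; 20:C/T; 21:A/C; 26:C/G; 27:C/G; 33:G/T; 34:G/T; 35:C/T; 36:C/T; 38:C/G; 45:C/G.
p = 17/45 = 0.377778.
d = −0.75 · ln(1 − (4/3)·0.377778) = −0.75 · ln(0.496296) = −0.75 · (-0.700583) = 0.5254.

0.5254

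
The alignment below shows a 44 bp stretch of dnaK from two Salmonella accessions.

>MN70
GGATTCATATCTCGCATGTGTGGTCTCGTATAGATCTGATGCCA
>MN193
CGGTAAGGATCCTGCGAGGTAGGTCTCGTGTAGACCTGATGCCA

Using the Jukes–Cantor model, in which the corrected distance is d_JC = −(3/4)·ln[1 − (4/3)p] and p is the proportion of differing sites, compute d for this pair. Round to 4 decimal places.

The sequences differ at positions 1 (G/C), 3 (A/G), 5 (T/A), 6 (C/A), 7 (A/G), 8 (T/G), 12 (T/C), 13 (C/T), 16 (A/G), 17 (T/A), 19 (T/G), 20 (G/T), 21 (T/A), 30 (A/G), 35 (T/C).
p = 15/44 = 0.340909.
d = −0.75 · ln(1 − (4/3)·0.340909) = −0.75 · ln(0.545455) = −0.75 · (-0.606135) = 0.4546.

0.4546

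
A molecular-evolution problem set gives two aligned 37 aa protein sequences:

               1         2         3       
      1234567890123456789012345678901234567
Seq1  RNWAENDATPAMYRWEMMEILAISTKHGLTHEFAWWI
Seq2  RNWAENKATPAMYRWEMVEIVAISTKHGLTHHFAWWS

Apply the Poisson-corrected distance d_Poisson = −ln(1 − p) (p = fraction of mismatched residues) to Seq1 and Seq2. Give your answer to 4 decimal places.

Mismatches occur at site 7 (D→K), site 18 (M→V), site 21 (L→V), site 32 (E→H), site 37 (I→S).
p = 5/37 = 0.135135.
d = −ln(1 − 0.135135) = −ln(0.864865) = 0.1452.

0.1452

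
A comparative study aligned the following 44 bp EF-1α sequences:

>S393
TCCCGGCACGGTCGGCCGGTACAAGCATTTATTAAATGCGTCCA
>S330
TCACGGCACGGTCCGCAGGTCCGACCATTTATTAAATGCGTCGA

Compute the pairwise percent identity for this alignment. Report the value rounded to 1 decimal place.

84.1%

Differing sites — 3:C/A; 14:G/C; 17:C/A; 21:A/C; 23:A/G; 25:G/C; 43:C/G.
37 of the 44 sites match, so the percent identity is 37/44 × 100 = 84.1%.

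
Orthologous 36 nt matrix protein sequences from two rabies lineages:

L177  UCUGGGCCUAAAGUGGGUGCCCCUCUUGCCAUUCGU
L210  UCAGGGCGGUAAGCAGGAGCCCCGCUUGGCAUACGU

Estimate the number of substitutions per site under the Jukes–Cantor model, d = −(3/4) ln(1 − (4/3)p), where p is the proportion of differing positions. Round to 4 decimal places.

0.3470

Mismatches occur at site 3 (U↔A), site 8 (C↔G), site 9 (U↔G), site 10 (A↔U), site 14 (U↔C), site 15 (G↔A), site 18 (U↔A), site 24 (U↔G), site 29 (C↔G), site 33 (U↔A).
p = 10/36 = 0.277778.
d = −0.75 · ln(1 − (4/3)·0.277778) = −0.75 · ln(0.629629) = −0.75 · (-0.462625) = 0.3470.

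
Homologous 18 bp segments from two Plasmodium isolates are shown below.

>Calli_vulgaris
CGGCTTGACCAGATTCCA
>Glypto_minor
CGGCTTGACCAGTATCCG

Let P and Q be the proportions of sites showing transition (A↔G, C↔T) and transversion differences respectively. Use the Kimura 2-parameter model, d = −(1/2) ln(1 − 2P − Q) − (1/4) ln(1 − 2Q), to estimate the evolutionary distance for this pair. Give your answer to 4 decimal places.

0.1885

Mismatches occur at site 13 (A/T, transversion), site 14 (T/A, transversion), site 18 (A/G, transition).
Of the 3 differences, 1 transition and 2 transversions over 18 sites: P = 1/18 = 0.055556, Q = 2/18 = 0.111111.
d = −0.5·ln(0.777777) − 0.25·ln(0.777778) = −0.5·(-0.251315) − 0.25·(-0.251314) = 0.1885.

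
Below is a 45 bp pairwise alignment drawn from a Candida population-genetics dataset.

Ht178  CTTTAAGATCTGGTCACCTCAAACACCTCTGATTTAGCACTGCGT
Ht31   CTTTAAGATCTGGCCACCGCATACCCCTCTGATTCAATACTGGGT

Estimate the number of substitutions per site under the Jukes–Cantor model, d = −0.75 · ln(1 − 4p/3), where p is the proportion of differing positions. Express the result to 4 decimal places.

The sequences differ at positions 14 (T/C), 19 (T/G), 22 (A/T), 25 (A/C), 35 (T/C), 37 (G/A), 38 (C/T), 43 (C/G).
p = 8/45 = 0.177778.
d = −0.75 · ln(1 − (4/3)·0.177778) = −0.75 · ln(0.762963) = −0.75 · (-0.270546) = 0.2029.

0.2029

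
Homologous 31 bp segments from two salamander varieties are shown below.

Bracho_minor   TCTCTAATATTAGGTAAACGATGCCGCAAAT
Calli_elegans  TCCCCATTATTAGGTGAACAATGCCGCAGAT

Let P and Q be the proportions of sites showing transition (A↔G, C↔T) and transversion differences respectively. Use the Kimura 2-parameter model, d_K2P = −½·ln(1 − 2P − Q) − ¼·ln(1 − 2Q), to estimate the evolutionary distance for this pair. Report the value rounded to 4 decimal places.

0.2358

Mismatches occur at site 3 (T→C, transition), site 5 (T→C, transition), site 7 (A→T, transversion), site 16 (A→G, transition), site 20 (G→A, transition), site 29 (A→G, transition).
Of the 6 differences, 5 transitions and 1 transversion over 31 sites: P = 5/31 = 0.161290, Q = 1/31 = 0.032258.
d = −0.5·ln(0.645162) − 0.25·ln(0.935484) = −0.5·(-0.438254) − 0.25·(-0.066691) = 0.2358.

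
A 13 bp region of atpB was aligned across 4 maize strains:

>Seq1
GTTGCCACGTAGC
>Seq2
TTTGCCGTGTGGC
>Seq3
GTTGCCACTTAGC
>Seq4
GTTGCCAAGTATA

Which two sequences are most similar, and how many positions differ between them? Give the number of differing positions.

1

Pairwise Hamming distances:
  Seq1 vs Seq2: 4
  Seq1 vs Seq3: 1
  Seq1 vs Seq4: 3
  Seq2 vs Seq3: 5
  Seq2 vs Seq4: 6
  Seq3 vs Seq4: 4
The smallest is 1, between Seq1 and Seq3.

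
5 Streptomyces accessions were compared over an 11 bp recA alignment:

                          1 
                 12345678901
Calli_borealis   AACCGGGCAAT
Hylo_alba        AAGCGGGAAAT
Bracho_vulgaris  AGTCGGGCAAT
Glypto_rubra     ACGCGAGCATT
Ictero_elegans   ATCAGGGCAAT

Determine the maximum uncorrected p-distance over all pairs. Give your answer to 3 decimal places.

Pairwise Hamming distances:
  Calli_borealis vs Hylo_alba: 2
  Calli_borealis vs Bracho_vulgaris: 2
  Calli_borealis vs Glypto_rubra: 4
  Calli_borealis vs Ictero_elegans: 2
  Hylo_alba vs Bracho_vulgaris: 3
  Hylo_alba vs Glypto_rubra: 4
  Hylo_alba vs Ictero_elegans: 4
  Bracho_vulgaris vs Glypto_rubra: 4
  Bracho_vulgaris vs Ictero_elegans: 3
  Glypto_rubra vs Ictero_elegans: 5
The largest is 5 mismatches, between Glypto_rubra and Ictero_elegans; p = 5/11 = 0.455.

0.455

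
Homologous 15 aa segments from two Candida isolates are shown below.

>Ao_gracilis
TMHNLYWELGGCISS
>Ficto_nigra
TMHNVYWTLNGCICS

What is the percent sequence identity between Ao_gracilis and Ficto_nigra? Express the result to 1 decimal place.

Mismatches occur at site 5 (L↔V), site 8 (E↔T), site 10 (G↔N), site 14 (S↔C).
11 of the 15 sites match, so the percent identity is 11/15 × 100 = 73.3%.

73.3%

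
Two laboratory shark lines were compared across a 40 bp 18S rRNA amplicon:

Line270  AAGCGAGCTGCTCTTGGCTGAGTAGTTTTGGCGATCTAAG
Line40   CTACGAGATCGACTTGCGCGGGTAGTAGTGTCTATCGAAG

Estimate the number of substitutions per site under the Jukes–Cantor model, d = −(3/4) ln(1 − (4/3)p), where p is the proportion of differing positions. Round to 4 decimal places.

0.5716

Differing sites — 1:A/C; 2:A/T; 3:G/A; 8:C/A; 10:G/C; 11:C/G; 12:T/A; 17:G/C; 18:C/G; 19:T/C; 21:A/G; 27:T/A; 28:T/G; 31:G/T; 33:G/T; 37:T/G.
p = 16/40 = 0.400000.
d = −0.75 · ln(1 − (4/3)·0.400000) = −0.75 · ln(0.466667) = −0.75 · (-0.762139) = 0.5716.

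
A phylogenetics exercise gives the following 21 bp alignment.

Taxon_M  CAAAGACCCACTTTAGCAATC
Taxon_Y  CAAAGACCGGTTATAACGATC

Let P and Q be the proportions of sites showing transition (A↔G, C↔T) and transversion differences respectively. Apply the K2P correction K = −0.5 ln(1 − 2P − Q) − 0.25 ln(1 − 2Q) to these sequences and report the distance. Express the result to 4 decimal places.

The sequences differ at positions 9 (C/G, transversion), 10 (A/G, transition), 11 (C/T, transition), 13 (T/A, transversion), 16 (G/A, transition), 18 (A/G, transition).
Of the 6 differences, 4 transitions and 2 transversions over 21 sites: P = 4/21 = 0.190476, Q = 2/21 = 0.095238.
d = −0.5·ln(0.523810) − 0.25·ln(0.809524) = −0.5·(-0.646626) − 0.25·(-0.211309) = 0.3761.

0.3761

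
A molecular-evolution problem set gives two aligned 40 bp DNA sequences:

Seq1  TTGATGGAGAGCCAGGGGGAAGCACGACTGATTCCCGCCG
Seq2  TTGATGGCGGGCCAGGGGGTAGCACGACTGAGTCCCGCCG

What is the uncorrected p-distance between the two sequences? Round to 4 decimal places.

The sequences differ at positions 8 (A/C), 10 (A/G), 20 (A/T), 32 (T/G).
There are 4 differences over 40 sites, so p = 4/40 = 0.1000.

0.1000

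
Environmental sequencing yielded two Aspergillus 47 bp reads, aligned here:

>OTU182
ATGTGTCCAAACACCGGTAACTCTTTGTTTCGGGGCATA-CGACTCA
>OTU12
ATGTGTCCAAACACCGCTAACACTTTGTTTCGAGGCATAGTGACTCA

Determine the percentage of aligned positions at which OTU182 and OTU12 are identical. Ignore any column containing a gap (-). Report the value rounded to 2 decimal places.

Excluding the 1 gap column leaves 46 comparable sites.
Mismatches occur at site 17 (G→C), site 22 (T→A), site 33 (G→A), site 41 (C→T).
42 of the 46 comparable sites match, so the percent identity is 42/46 × 100 = 91.30%.

91.30%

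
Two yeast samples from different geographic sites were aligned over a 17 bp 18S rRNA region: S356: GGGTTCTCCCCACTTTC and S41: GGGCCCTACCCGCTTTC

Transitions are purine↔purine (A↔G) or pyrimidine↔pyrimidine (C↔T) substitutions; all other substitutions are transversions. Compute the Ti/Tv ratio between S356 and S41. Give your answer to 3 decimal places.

3.000

Mismatches occur at site 4 (T→C, transition), site 5 (T→C, transition), site 8 (C→A, transversion), site 12 (A→G, transition).
Of the 4 differences, 3 transitions and 1 transversion, so Ti/Tv = 3/1 = 3.000.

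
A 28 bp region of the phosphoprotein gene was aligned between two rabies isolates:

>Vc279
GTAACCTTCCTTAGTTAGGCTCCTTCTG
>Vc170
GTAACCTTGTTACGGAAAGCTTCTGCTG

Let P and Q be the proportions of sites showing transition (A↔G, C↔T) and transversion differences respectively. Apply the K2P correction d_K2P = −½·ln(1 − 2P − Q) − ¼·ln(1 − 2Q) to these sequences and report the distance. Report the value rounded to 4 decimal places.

0.4197

Differing sites — 9:C/G (Tv); 10:C/T (Ti); 12:T/A (Tv); 13:A/C (Tv); 15:T/G (Tv); 16:T/A (Tv); 18:G/A (Ti); 22:C/T (Ti); 25:T/G (Tv).
Of the 9 differences, 3 transitions and 6 transversions over 28 sites: P = 3/28 = 0.107143, Q = 6/28 = 0.214286.
d = −0.5·ln(0.571428) − 0.25·ln(0.571428) = −0.5·(-0.559617) − 0.25·(-0.559617) = 0.4197.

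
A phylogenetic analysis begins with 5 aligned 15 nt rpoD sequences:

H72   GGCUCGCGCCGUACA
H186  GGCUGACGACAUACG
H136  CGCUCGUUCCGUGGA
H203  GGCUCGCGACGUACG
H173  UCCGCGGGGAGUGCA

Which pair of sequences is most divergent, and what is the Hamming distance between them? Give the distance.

Pairwise Hamming distances:
  H72 vs H186: 5
  H72 vs H136: 5
  H72 vs H203: 2
  H72 vs H173: 7
  H186 vs H136: 10
  H186 vs H203: 3
  H186 vs H173: 11
  H136 vs H203: 7
  H136 vs H173: 8
  H203 vs H173: 8
The largest is 11, between H186 and H173.

11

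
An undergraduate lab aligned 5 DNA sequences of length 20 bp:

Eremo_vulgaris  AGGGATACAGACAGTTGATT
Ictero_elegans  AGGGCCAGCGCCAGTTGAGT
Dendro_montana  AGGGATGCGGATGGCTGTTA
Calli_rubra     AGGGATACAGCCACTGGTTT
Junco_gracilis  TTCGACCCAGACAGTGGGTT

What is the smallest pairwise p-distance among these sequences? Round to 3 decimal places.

0.200

Pairwise Hamming distances:
  Eremo_vulgaris vs Ictero_elegans: 6
  Eremo_vulgaris vs Dendro_montana: 7
  Eremo_vulgaris vs Calli_rubra: 4
  Eremo_vulgaris vs Junco_gracilis: 7
  Ictero_elegans vs Dendro_montana: 12
  Ictero_elegans vs Calli_rubra: 8
  Ictero_elegans vs Junco_gracilis: 11
  Dendro_montana vs Calli_rubra: 9
  Dendro_montana vs Junco_gracilis: 12
  Calli_rubra vs Junco_gracilis: 8
The smallest is 4 mismatches, between Eremo_vulgaris and Calli_rubra; p = 4/20 = 0.200.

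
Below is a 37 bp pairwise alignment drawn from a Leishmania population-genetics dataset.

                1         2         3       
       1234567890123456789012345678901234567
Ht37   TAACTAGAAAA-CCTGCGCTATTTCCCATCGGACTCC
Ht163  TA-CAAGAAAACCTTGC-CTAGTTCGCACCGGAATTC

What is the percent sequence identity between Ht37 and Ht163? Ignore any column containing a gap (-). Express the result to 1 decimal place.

Excluding the 3 gap columns leaves 34 comparable sites.
The sequences differ at positions 5 (T/A), 14 (C/T), 22 (T/G), 26 (C/G), 29 (T/C), 34 (C/A), 36 (C/T).
27 of the 34 comparable sites match, so the percent identity is 27/34 × 100 = 79.4%.

79.4%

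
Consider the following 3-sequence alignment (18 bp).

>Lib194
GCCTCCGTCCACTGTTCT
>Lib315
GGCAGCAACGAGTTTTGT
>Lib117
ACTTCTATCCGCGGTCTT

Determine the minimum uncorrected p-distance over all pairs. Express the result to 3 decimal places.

Pairwise Hamming distances:
  Lib194 vs Lib315: 9
  Lib194 vs Lib117: 8
  Lib315 vs Lib117: 14
The smallest is 8 mismatches, between Lib194 and Lib117; p = 8/18 = 0.444.

0.444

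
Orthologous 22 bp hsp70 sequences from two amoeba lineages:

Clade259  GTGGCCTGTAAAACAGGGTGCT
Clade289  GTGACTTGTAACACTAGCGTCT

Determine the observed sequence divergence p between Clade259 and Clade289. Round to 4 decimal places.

0.3636

Differing sites — 4:G/A; 6:C/T; 12:A/C; 15:A/T; 16:G/A; 18:G/C; 19:T/G; 20:G/T.
There are 8 differences over 22 sites, so p = 8/22 = 0.3636.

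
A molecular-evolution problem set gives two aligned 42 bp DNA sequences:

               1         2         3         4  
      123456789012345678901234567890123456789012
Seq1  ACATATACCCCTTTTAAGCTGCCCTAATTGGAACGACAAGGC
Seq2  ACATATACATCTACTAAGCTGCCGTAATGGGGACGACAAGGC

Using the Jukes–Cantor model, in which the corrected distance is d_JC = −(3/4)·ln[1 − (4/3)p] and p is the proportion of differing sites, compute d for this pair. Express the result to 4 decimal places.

0.1885

Differing sites — 9:C/A; 10:C/T; 13:T/A; 14:T/C; 24:C/G; 29:T/G; 32:A/G.
p = 7/42 = 0.166667.
d = −0.75 · ln(1 − (4/3)·0.166667) = −0.75 · ln(0.777777) = −0.75 · (-0.251315) = 0.1885.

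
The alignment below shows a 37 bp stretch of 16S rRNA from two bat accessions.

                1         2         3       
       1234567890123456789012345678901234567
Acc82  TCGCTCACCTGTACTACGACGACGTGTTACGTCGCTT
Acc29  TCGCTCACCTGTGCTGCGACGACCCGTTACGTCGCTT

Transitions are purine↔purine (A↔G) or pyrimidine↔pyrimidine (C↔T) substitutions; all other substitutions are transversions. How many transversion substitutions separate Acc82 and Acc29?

1

Mismatches occur at site 13 (A→G, transition), site 16 (A→G, transition), site 24 (G→C, transversion), site 25 (T→C, transition).
Of the 4 differences, 3 transitions and 1 transversion, so the answer is 1.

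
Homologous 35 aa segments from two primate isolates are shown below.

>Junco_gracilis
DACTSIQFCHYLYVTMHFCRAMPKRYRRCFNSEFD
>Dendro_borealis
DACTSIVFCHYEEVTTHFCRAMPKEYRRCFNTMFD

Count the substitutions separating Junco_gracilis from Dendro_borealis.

7

The sequences differ at positions 7 (Q/V), 12 (L/E), 13 (Y/E), 16 (M/T), 25 (R/E), 32 (S/T), 33 (E/M).
That gives 7 mismatches out of 35 aligned sites, so the Hamming distance is 7.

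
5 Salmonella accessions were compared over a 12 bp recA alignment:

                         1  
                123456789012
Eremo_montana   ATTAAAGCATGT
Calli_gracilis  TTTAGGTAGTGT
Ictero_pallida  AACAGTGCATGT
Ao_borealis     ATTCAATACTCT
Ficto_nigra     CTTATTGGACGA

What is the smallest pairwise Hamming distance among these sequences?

4

Pairwise Hamming distances:
  Eremo_montana vs Calli_gracilis: 6
  Eremo_montana vs Ictero_pallida: 4
  Eremo_montana vs Ao_borealis: 5
  Eremo_montana vs Ficto_nigra: 6
  Calli_gracilis vs Ictero_pallida: 7
  Calli_gracilis vs Ao_borealis: 6
  Calli_gracilis vs Ficto_nigra: 8
  Ictero_pallida vs Ao_borealis: 9
  Ictero_pallida vs Ficto_nigra: 7
  Ao_borealis vs Ficto_nigra: 10
The smallest is 4, between Eremo_montana and Ictero_pallida.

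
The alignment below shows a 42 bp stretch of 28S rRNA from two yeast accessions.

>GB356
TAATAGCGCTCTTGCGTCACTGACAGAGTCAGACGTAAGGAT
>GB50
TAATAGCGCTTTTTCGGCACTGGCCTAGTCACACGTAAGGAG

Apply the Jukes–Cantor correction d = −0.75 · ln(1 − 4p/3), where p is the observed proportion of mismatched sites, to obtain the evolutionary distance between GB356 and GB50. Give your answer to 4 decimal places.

Differing sites — 11:C/T; 14:G/T; 17:T/G; 23:A/G; 25:A/C; 26:G/T; 32:G/C; 42:T/G.
p = 8/42 = 0.190476.
d = −0.75 · ln(1 − (4/3)·0.190476) = −0.75 · ln(0.746032) = −0.75 · (-0.292987) = 0.2197.

0.2197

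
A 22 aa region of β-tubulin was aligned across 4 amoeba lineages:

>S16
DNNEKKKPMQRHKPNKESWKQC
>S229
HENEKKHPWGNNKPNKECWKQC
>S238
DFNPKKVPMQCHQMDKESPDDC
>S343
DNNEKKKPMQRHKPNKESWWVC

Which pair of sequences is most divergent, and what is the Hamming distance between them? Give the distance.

Pairwise Hamming distances:
  S16 vs S229: 8
  S16 vs S238: 10
  S16 vs S343: 2
  S229 vs S238: 15
  S229 vs S343: 10
  S238 vs S343: 10
The largest is 15, between S229 and S238.

15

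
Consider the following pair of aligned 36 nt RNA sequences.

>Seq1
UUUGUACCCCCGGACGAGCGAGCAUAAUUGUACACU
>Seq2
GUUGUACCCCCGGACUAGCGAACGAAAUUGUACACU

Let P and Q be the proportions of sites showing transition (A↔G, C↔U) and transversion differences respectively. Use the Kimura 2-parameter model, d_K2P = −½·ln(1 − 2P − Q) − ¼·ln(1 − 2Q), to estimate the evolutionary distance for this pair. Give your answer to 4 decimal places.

Mismatches occur at site 1 (U/G, transversion), site 16 (G/U, transversion), site 22 (G/A, transition), site 24 (A/G, transition), site 25 (U/A, transversion).
Of the 5 differences, 2 transitions and 3 transversions over 36 sites: P = 2/36 = 0.055556, Q = 3/36 = 0.083333.
d = −0.5·ln(0.805555) − 0.25·ln(0.833334) = −0.5·(-0.216224) − 0.25·(-0.182321) = 0.1537.

0.1537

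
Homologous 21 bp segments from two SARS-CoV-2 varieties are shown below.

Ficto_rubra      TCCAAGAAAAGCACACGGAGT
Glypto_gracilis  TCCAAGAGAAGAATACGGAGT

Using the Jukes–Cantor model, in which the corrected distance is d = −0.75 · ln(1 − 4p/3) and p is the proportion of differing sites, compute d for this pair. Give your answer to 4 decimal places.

Differing sites — 8:A/G; 12:C/A; 14:C/T.
p = 3/21 = 0.142857.
d = −0.75 · ln(1 − (4/3)·0.142857) = −0.75 · ln(0.809524) = −0.75 · (-0.211309) = 0.1585.

0.1585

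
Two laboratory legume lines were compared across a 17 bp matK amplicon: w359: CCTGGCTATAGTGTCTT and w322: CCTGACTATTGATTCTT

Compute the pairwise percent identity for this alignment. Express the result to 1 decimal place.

Differing sites — 5:G/A; 10:A/T; 12:T/A; 13:G/T.
13 of the 17 sites match, so the percent identity is 13/17 × 100 = 76.5%.

76.5%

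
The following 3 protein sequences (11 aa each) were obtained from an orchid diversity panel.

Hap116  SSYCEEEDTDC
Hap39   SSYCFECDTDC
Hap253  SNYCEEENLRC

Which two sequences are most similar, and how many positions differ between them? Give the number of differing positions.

2

Pairwise Hamming distances:
  Hap116 vs Hap39: 2
  Hap116 vs Hap253: 4
  Hap39 vs Hap253: 6
The smallest is 2, between Hap116 and Hap39.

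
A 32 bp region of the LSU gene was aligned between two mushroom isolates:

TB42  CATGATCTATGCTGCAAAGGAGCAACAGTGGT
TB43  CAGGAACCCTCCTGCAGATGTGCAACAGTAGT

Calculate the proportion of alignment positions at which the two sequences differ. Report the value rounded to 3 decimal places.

0.281

The sequences differ at positions 3 (T/G), 6 (T/A), 8 (T/C), 9 (A/C), 11 (G/C), 17 (A/G), 19 (G/T), 21 (A/T), 30 (G/A).
There are 9 differences over 32 sites, so p = 9/32 = 0.281.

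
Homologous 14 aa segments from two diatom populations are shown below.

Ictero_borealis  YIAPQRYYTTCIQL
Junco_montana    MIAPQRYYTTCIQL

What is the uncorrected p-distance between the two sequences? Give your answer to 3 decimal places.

0.071

A single mismatch occurs at site 1 (Y→M).
There are 1 differences over 14 sites, so p = 1/14 = 0.071.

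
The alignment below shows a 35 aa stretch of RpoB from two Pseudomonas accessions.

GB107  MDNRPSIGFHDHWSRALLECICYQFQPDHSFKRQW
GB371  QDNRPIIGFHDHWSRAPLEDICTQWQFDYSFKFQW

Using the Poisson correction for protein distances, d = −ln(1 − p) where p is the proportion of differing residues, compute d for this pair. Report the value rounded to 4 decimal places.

0.2973

Mismatches occur at site 1 (M/Q), site 6 (S/I), site 17 (L/P), site 20 (C/D), site 23 (Y/T), site 25 (F/W), site 27 (P/F), site 29 (H/Y), site 33 (R/F).
p = 9/35 = 0.257143.
d = −ln(1 − 0.257143) = −ln(0.742857) = 0.2973.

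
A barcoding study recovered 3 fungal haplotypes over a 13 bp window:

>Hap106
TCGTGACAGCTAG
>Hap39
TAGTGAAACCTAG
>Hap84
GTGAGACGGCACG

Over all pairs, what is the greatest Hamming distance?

8

Pairwise Hamming distances:
  Hap106 vs Hap39: 3
  Hap106 vs Hap84: 6
  Hap39 vs Hap84: 8
The largest is 8, between Hap39 and Hap84.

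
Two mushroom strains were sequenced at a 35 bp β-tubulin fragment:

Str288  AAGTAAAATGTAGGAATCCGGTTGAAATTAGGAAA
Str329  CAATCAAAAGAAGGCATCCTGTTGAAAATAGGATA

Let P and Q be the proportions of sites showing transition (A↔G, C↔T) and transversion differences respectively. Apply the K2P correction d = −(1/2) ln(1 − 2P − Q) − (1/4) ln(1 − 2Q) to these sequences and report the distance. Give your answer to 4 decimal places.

0.3210

Differing sites — 1:A/C (Tv); 3:G/A (Ti); 5:A/C (Tv); 9:T/A (Tv); 11:T/A (Tv); 15:A/C (Tv); 20:G/T (Tv); 28:T/A (Tv); 34:A/T (Tv).
Of the 9 differences, 1 transition and 8 transversions over 35 sites: P = 1/35 = 0.028571, Q = 8/35 = 0.228571.
d = −0.5·ln(0.714287) − 0.25·ln(0.542858) = −0.5·(-0.336470) − 0.25·(-0.610908) = 0.3210.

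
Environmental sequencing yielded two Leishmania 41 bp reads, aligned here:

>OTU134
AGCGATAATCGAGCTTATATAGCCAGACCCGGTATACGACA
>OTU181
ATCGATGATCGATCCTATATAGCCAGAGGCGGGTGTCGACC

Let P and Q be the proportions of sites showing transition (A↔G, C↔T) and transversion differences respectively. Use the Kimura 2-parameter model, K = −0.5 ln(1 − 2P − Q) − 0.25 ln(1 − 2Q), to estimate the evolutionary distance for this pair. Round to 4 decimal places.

0.3352

Mismatches occur at site 2 (G↔T, transversion), site 7 (A↔G, transition), site 13 (G↔T, transversion), site 15 (T↔C, transition), site 28 (C↔G, transversion), site 29 (C↔G, transversion), site 33 (T↔G, transversion), site 34 (A↔T, transversion), site 35 (T↔G, transversion), site 36 (A↔T, transversion), site 41 (A↔C, transversion).
Of the 11 differences, 2 transitions and 9 transversions over 41 sites: P = 2/41 = 0.048780, Q = 9/41 = 0.219512.
d = −0.5·ln(0.682928) − 0.25·ln(0.560976) = −0.5·(-0.381366) − 0.25·(-0.578077) = 0.3352.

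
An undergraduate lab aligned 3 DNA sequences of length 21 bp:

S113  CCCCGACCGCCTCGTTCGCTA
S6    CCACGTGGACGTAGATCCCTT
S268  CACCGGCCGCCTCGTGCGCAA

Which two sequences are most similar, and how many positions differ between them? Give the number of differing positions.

4

Pairwise Hamming distances:
  S113 vs S6: 10
  S113 vs S268: 4
  S6 vs S268: 13
The smallest is 4, between S113 and S268.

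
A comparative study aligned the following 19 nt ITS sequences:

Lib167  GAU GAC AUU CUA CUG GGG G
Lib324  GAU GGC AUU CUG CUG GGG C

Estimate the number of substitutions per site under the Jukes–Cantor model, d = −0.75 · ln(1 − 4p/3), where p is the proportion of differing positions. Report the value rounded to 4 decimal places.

Mismatches occur at site 5 (A/G), site 12 (A/G), site 19 (G/C).
p = 3/19 = 0.157895.
d = −0.75 · ln(1 − (4/3)·0.157895) = −0.75 · ln(0.789473) = −0.75 · (-0.236390) = 0.1773.

0.1773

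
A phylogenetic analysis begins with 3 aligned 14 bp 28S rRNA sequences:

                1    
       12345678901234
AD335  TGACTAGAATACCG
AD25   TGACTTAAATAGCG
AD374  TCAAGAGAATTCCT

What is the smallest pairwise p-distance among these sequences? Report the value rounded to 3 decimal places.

0.214

Pairwise Hamming distances:
  AD335 vs AD25: 3
  AD335 vs AD374: 5
  AD25 vs AD374: 8
The smallest is 3 mismatches, between AD335 and AD25; p = 3/14 = 0.214.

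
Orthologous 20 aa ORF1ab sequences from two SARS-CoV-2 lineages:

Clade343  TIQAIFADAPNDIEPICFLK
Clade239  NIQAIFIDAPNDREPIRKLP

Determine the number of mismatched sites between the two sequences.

6

Mismatches occur at site 1 (T→N), site 7 (A→I), site 13 (I→R), site 17 (C→R), site 18 (F→K), site 20 (K→P).
That gives 6 mismatches out of 20 aligned sites, so the Hamming distance is 6.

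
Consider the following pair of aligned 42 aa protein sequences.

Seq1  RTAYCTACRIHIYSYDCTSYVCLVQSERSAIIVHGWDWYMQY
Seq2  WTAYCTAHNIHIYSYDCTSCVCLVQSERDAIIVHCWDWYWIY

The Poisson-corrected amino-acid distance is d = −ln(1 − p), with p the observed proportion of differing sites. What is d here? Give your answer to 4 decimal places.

Differing sites — 1:R/W; 8:C/H; 9:R/N; 20:Y/C; 29:S/D; 35:G/C; 40:M/W; 41:Q/I.
p = 8/42 = 0.190476.
d = −ln(1 − 0.190476) = −ln(0.809524) = 0.2113.

0.2113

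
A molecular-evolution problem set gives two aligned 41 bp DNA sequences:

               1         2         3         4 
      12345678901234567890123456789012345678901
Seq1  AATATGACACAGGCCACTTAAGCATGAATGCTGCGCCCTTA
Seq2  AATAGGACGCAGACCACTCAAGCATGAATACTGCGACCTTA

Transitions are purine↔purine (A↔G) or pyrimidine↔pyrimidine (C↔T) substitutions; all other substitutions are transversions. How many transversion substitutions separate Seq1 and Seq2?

Differing sites — 5:T/G (Tv); 9:A/G (Ti); 13:G/A (Ti); 19:T/C (Ti); 30:G/A (Ti); 36:C/A (Tv).
Of the 6 differences, 4 transitions and 2 transversions, so the answer is 2.

2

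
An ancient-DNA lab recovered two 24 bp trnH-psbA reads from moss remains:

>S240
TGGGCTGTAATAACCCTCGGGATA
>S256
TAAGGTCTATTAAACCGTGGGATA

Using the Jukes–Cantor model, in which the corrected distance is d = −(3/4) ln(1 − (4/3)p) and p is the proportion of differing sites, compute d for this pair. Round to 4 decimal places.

0.4408

Differing sites — 2:G/A; 3:G/A; 5:C/G; 7:G/C; 10:A/T; 14:C/A; 17:T/G; 18:C/T.
p = 8/24 = 0.333333.
d = −0.75 · ln(1 − (4/3)·0.333333) = −0.75 · ln(0.555556) = −0.75 · (-0.587786) = 0.4408.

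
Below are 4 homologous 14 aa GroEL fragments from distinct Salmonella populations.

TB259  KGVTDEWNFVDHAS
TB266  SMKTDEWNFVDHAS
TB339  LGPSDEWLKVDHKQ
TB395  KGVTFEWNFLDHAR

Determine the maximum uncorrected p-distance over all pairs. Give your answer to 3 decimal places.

Pairwise Hamming distances:
  TB259 vs TB266: 3
  TB259 vs TB339: 7
  TB259 vs TB395: 3
  TB266 vs TB339: 8
  TB266 vs TB395: 6
  TB339 vs TB395: 9
The largest is 9 mismatches, between TB339 and TB395; p = 9/14 = 0.643.

0.643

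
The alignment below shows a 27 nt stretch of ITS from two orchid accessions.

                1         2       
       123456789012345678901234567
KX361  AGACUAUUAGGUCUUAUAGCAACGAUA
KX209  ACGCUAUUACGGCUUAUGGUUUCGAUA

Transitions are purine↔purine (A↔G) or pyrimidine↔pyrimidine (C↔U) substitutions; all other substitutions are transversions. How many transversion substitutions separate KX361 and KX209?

5

Mismatches occur at site 2 (G↔C, transversion), site 3 (A↔G, transition), site 10 (G↔C, transversion), site 12 (U↔G, transversion), site 18 (A↔G, transition), site 20 (C↔U, transition), site 21 (A↔U, transversion), site 22 (A↔U, transversion).
Of the 8 differences, 3 transitions and 5 transversions, so the answer is 5.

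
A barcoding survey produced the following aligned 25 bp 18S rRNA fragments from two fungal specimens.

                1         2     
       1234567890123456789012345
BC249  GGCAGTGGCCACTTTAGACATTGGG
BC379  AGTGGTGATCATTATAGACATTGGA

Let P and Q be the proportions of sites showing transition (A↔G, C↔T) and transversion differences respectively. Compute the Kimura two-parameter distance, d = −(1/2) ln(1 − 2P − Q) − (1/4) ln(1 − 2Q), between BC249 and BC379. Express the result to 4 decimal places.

Mismatches occur at site 1 (G↔A, transition), site 3 (C↔T, transition), site 4 (A↔G, transition), site 8 (G↔A, transition), site 9 (C↔T, transition), site 12 (C↔T, transition), site 14 (T↔A, transversion), site 25 (G↔A, transition).
Of the 8 differences, 7 transitions and 1 transversion over 25 sites: P = 7/25 = 0.280000, Q = 1/25 = 0.040000.
d = −0.5·ln(0.400000) − 0.25·ln(0.920000) = −0.5·(-0.916291) − 0.25·(-0.083382) = 0.4790.

0.4790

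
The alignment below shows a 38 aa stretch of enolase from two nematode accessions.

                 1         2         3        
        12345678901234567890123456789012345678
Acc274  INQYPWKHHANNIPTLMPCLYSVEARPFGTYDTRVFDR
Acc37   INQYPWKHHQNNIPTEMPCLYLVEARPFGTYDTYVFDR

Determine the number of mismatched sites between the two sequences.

Differing sites — 10:A/Q; 16:L/E; 22:S/L; 34:R/Y.
That gives 4 mismatches out of 38 aligned sites, so the Hamming distance is 4.

4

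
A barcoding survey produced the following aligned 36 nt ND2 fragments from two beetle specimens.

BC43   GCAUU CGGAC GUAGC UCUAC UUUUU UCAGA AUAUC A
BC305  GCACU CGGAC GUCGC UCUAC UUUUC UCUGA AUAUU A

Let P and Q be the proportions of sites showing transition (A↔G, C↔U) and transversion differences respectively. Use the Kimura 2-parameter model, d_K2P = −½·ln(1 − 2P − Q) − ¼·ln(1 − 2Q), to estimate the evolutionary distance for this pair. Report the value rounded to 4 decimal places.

0.1551

Mismatches occur at site 4 (U→C, transition), site 13 (A→C, transversion), site 25 (U→C, transition), site 28 (A→U, transversion), site 35 (C→U, transition).
Of the 5 differences, 3 transitions and 2 transversions over 36 sites: P = 3/36 = 0.083333, Q = 2/36 = 0.055556.
d = −0.5·ln(0.777778) − 0.25·ln(0.888888) = −0.5·(-0.251314) − 0.25·(-0.117784) = 0.1551.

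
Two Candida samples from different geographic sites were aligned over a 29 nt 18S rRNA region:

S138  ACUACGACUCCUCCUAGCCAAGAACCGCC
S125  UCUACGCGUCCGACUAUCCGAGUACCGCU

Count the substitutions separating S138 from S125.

Differing sites — 1:A/U; 7:A/C; 8:C/G; 12:U/G; 13:C/A; 17:G/U; 20:A/G; 23:A/U; 29:C/U.
That gives 9 mismatches out of 29 aligned sites, so the Hamming distance is 9.

9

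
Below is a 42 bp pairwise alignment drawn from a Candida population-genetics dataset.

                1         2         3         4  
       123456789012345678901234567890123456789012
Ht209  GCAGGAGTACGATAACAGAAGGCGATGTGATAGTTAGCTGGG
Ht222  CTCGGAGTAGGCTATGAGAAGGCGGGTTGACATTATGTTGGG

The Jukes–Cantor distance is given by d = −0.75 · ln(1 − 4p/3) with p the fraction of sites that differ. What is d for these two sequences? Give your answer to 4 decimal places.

0.4850

Mismatches occur at site 1 (G/C), site 2 (C/T), site 3 (A/C), site 10 (C/G), site 12 (A/C), site 15 (A/T), site 16 (C/G), site 25 (A/G), site 26 (T/G), site 27 (G/T), site 31 (T/C), site 33 (G/T), site 35 (T/A), site 36 (A/T), site 38 (C/T).
p = 15/42 = 0.357143.
d = −0.75 · ln(1 − (4/3)·0.357143) = −0.75 · ln(0.523809) = −0.75 · (-0.646628) = 0.4850.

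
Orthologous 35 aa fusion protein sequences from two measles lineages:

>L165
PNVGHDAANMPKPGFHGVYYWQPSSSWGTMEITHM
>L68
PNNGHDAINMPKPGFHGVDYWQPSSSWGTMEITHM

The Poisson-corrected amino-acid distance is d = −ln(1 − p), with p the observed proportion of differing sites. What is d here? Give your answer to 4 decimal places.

The sequences differ at positions 3 (V/N), 8 (A/I), 19 (Y/D).
p = 3/35 = 0.085714.
d = −ln(1 − 0.085714) = −ln(0.914286) = 0.0896.

0.0896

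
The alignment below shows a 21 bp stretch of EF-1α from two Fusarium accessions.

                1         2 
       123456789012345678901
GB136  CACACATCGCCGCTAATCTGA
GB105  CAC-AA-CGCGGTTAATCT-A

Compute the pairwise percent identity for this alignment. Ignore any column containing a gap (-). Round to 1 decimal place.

83.3%

Excluding the 3 gap columns leaves 18 comparable sites.
Mismatches occur at site 5 (C/A), site 11 (C/G), site 13 (C/T).
15 of the 18 comparable sites match, so the percent identity is 15/18 × 100 = 83.3%.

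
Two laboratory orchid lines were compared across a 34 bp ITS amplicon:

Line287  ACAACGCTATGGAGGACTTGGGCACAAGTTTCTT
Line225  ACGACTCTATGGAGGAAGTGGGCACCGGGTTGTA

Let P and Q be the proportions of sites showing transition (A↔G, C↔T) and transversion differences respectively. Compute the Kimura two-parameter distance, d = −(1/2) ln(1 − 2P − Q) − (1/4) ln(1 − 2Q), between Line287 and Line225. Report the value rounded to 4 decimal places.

0.3281

The sequences differ at positions 3 (A/G, transition), 6 (G/T, transversion), 17 (C/A, transversion), 18 (T/G, transversion), 26 (A/C, transversion), 27 (A/G, transition), 29 (T/G, transversion), 32 (C/G, transversion), 34 (T/A, transversion).
Of the 9 differences, 2 transitions and 7 transversions over 34 sites: P = 2/34 = 0.058824, Q = 7/34 = 0.205882.
d = −0.5·ln(0.676470) − 0.25·ln(0.588236) = −0.5·(-0.390867) − 0.25·(-0.530627) = 0.3281.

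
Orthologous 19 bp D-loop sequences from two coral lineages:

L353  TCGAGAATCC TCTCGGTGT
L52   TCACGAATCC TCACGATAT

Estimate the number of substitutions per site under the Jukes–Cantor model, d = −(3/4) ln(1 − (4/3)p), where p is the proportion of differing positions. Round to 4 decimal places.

0.3241

The sequences differ at positions 3 (G/A), 4 (A/C), 13 (T/A), 16 (G/A), 18 (G/A).
p = 5/19 = 0.263158.
d = −0.75 · ln(1 − (4/3)·0.263158) = −0.75 · ln(0.649123) = −0.75 · (-0.432133) = 0.3241.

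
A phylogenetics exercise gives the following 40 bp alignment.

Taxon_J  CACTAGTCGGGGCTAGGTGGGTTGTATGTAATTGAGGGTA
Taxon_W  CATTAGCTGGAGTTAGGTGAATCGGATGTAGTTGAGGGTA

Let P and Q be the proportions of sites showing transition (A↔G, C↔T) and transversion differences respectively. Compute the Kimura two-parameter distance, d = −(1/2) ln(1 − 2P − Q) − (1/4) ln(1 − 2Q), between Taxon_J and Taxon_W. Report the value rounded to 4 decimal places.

0.3350

The sequences differ at positions 3 (C/T, transition), 7 (T/C, transition), 8 (C/T, transition), 11 (G/A, transition), 13 (C/T, transition), 20 (G/A, transition), 21 (G/A, transition), 23 (T/C, transition), 25 (T/G, transversion), 31 (A/G, transition).
Of the 10 differences, 9 transitions and 1 transversion over 40 sites: P = 9/40 = 0.225000, Q = 1/40 = 0.025000.
d = −0.5·ln(0.525000) − 0.25·ln(0.950000) = −0.5·(-0.644357) − 0.25·(-0.051293) = 0.3350.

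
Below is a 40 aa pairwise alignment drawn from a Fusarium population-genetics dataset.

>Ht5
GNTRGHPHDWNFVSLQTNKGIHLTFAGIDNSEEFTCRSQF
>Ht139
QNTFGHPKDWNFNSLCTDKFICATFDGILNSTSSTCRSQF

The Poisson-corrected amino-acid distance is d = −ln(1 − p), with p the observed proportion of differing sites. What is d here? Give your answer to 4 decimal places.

0.4308

Mismatches occur at site 1 (G↔Q), site 4 (R↔F), site 8 (H↔K), site 13 (V↔N), site 16 (Q↔C), site 18 (N↔D), site 20 (G↔F), site 22 (H↔C), site 23 (L↔A), site 26 (A↔D), site 29 (D↔L), site 32 (E↔T), site 33 (E↔S), site 34 (F↔S).
p = 14/40 = 0.350000.
d = −ln(1 − 0.350000) = −ln(0.650000) = 0.4308.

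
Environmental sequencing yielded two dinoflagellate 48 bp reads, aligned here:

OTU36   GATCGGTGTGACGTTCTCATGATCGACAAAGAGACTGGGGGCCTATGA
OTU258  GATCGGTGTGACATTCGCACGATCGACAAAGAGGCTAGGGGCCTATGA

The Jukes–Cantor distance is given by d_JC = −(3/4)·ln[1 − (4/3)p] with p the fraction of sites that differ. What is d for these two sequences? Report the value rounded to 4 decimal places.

0.1121

The sequences differ at positions 13 (G/A), 17 (T/G), 20 (T/C), 34 (A/G), 37 (G/A).
p = 5/48 = 0.104167.
d = −0.75 · ln(1 − (4/3)·0.104167) = −0.75 · ln(0.861111) = −0.75 · (-0.149532) = 0.1121.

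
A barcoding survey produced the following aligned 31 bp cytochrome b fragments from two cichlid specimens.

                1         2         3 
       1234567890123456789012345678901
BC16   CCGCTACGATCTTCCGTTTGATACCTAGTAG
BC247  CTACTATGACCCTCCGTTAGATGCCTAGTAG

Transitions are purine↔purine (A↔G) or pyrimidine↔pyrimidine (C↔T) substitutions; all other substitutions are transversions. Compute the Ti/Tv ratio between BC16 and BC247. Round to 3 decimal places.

The sequences differ at positions 2 (C/T, transition), 3 (G/A, transition), 7 (C/T, transition), 10 (T/C, transition), 12 (T/C, transition), 19 (T/A, transversion), 23 (A/G, transition).
Of the 7 differences, 6 transitions and 1 transversion, so Ti/Tv = 6/1 = 6.000.

6.000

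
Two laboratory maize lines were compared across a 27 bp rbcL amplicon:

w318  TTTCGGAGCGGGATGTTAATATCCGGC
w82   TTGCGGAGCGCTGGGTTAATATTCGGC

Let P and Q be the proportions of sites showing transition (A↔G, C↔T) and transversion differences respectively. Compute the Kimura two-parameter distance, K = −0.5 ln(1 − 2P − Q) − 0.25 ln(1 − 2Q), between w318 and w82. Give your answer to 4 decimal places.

Differing sites — 3:T/G (Tv); 11:G/C (Tv); 12:G/T (Tv); 13:A/G (Ti); 14:T/G (Tv); 23:C/T (Ti).
Of the 6 differences, 2 transitions and 4 transversions over 27 sites: P = 2/27 = 0.074074, Q = 4/27 = 0.148148.
d = −0.5·ln(0.703704) − 0.25·ln(0.703704) = −0.5·(-0.351397) − 0.25·(-0.351397) = 0.2635.

0.2635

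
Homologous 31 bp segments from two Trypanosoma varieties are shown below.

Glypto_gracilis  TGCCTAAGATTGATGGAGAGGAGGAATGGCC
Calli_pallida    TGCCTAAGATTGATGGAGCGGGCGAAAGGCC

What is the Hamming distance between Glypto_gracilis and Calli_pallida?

4

Differing sites — 19:A/C; 22:A/G; 23:G/C; 27:T/A.
That gives 4 mismatches out of 31 aligned sites, so the Hamming distance is 4.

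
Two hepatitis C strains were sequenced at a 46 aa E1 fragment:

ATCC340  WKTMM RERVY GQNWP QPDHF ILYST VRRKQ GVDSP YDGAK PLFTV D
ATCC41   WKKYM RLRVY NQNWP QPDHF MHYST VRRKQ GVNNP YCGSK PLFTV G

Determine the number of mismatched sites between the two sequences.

11

The sequences differ at positions 3 (T/K), 4 (M/Y), 7 (E/L), 11 (G/N), 21 (I/M), 22 (L/H), 33 (D/N), 34 (S/N), 37 (D/C), 39 (A/S), 46 (D/G).
That gives 11 mismatches out of 46 aligned sites, so the Hamming distance is 11.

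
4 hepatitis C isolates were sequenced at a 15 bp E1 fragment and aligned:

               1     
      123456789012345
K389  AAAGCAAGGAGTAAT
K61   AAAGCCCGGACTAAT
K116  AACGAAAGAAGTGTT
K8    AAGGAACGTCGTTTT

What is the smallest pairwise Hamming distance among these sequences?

3

Pairwise Hamming distances:
  K389 vs K61: 3
  K389 vs K116: 5
  K389 vs K8: 7
  K61 vs K116: 8
  K61 vs K8: 8
  K116 vs K8: 5
The smallest is 3, between K389 and K61.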